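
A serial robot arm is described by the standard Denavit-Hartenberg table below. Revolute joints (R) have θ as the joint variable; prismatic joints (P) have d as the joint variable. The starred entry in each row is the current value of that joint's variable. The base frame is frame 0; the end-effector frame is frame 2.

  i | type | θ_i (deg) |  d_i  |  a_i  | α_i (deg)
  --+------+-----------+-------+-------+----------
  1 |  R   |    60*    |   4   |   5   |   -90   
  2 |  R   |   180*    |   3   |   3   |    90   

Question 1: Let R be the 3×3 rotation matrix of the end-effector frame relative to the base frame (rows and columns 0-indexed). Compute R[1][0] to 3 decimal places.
-0.866

End-effector x-axis (col 0 of R) = (-0.5000,-0.8660,-0.0000)
R[1][0] = -0.8660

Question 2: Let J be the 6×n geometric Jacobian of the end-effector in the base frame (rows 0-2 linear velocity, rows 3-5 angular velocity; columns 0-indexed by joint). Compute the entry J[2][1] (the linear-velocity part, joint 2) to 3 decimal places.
axis z_1 = (-0.8660,0.5000,0.0000); lever o_n−o_1 = (-4.0981,-1.0981,0.0000)
cross product → J_v[:, 1] = (0.0000,-0.0000,3.0000)
J_ω[:, 1] = z_1
entry J[2][1] = 3.0000

3.000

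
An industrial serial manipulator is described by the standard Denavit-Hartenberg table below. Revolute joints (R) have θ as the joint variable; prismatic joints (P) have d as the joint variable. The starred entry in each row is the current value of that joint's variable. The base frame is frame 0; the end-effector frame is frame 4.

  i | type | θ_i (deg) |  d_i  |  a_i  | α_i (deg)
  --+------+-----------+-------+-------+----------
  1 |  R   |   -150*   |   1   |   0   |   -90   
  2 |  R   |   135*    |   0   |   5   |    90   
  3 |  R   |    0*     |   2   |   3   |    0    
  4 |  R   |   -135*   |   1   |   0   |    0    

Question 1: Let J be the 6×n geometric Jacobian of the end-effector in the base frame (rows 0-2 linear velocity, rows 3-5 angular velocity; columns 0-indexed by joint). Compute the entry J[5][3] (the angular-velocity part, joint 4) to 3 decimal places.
-0.707

axis z_3 = (-0.6124,-0.3536,-0.7071); lever o_n−o_3 = (-0.6124,-0.3536,-0.7071)
cross product → J_v[:, 3] = (0.0000,-0.0000,0.0000)
J_ω[:, 3] = z_3
entry J[5][3] = -0.7071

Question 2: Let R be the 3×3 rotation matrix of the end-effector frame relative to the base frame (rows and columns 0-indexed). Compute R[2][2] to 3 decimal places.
End-effector z-axis (col 2 of R) = (-0.6124,-0.3536,-0.7071)
R[2][2] = -0.7071

-0.707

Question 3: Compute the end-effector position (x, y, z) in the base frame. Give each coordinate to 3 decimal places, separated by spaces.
3.062 1.768 -6.778

after link 1: o_1 = (0.0000, 0.0000, 1.0000)
after link 2: o_2 = (3.0619, 1.7678, -2.5355)
after link 3: o_3 = (3.6742, 2.1213, -6.0711)
after link 4: o_4 = (3.0619, 1.7678, -6.7782)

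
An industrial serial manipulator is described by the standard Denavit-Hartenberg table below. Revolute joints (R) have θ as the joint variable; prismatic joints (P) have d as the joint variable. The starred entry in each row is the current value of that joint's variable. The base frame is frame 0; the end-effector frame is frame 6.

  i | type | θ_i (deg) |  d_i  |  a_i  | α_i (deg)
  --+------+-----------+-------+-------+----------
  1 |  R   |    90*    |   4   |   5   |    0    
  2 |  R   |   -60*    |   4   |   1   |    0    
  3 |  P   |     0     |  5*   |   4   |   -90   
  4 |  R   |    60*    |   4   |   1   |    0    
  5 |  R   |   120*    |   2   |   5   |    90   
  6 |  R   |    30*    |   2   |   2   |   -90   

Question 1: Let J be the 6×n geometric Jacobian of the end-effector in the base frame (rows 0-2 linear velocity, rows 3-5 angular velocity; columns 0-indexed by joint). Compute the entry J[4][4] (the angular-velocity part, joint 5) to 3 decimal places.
axis z_4 = (-0.5000,0.8660,0.0000); lever o_n−o_4 = (-7.3301,-0.7679,-2.0000)
cross product → J_v[:, 4] = (-1.7321,-1.0000,6.7321)
J_ω[:, 4] = z_4
entry J[4][4] = 0.8660

0.866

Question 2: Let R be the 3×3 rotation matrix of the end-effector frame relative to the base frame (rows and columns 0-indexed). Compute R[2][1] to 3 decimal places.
1.000

End-effector y-axis (col 1 of R) = (-0.0000,-0.0000,1.0000)
R[2][1] = 1.0000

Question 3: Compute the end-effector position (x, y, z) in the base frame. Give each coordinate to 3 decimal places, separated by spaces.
after link 1: o_1 = (0.0000, 5.0000, 4.0000)
after link 2: o_2 = (0.8660, 5.5000, 8.0000)
after link 3: o_3 = (4.3301, 7.5000, 13.0000)
after link 4: o_4 = (2.7631, 11.2141, 12.1340)
after link 5: o_5 = (-2.5670, 10.4462, 12.1340)
after link 6: o_6 = (-4.5670, 10.4462, 10.1340)

-4.567 10.446 10.134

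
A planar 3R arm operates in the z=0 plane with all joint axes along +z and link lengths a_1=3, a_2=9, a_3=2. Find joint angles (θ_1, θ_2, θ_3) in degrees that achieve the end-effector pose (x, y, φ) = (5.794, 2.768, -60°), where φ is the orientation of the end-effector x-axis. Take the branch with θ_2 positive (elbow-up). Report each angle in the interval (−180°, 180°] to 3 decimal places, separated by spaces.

wrist centre = target − a_3·(cos φ, sin φ) = (4.7940, 4.5001)
cos θ_2 = (43.2329−3²−9²)/(2·3·9) = -0.8661; θ_2 = 150.0037° (elbow-up)
β = atan2(4.5001,4.7940) = 43.1885°; ψ = atan2(4.4995,-4.7945) = 136.8181°
θ_1 = β − ψ = -93.6296°
θ_3 = φ − θ_1 − θ_2 = -116.3740° (wrapped to (-180°,180°])

-93.630 150.004 -116.374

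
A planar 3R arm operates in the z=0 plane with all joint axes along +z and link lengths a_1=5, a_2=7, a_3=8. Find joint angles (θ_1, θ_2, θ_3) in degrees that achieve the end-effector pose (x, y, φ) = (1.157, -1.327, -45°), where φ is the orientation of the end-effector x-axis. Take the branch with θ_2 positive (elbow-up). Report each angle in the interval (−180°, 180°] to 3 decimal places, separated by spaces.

wrist centre = target − a_3·(cos φ, sin φ) = (-4.4999, 4.3299)
cos θ_2 = (38.9963−5²−7²)/(2·5·7) = -0.5001; θ_2 = 120.0035° (elbow-up)
β = atan2(4.3299,-4.4999) = 136.1030°; ψ = atan2(6.0620,1.4996) = 76.1049°
θ_1 = β − ψ = 59.9981°
θ_3 = φ − θ_1 − θ_2 = 134.9985° (wrapped to (-180°,180°])

59.998 120.003 134.998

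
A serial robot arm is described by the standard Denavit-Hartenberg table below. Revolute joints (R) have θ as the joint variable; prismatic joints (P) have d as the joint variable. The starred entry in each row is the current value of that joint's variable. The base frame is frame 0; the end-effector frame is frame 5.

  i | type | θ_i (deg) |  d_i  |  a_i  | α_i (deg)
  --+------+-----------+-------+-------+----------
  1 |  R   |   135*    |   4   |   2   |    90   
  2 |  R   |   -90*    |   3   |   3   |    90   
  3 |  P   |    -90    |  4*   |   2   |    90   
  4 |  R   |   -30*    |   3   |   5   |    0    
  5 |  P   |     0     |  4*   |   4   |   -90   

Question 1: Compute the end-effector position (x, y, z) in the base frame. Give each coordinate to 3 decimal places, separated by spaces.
after link 1: o_1 = (-1.4142, 1.4142, 4.0000)
after link 2: o_2 = (0.7071, 3.5355, 1.0000)
after link 3: o_3 = (2.1213, -0.7071, 1.0000)
after link 4: o_4 = (-2.7083, -2.0012, 4.0000)
after link 5: o_5 = (-6.5720, -3.0365, 8.0000)

-6.572 -3.036 8.000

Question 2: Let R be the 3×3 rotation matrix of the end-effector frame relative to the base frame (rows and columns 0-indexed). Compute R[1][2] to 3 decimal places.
-0.966

End-effector z-axis (col 2 of R) = (0.2588,-0.9659,-0.0000)
R[1][2] = -0.9659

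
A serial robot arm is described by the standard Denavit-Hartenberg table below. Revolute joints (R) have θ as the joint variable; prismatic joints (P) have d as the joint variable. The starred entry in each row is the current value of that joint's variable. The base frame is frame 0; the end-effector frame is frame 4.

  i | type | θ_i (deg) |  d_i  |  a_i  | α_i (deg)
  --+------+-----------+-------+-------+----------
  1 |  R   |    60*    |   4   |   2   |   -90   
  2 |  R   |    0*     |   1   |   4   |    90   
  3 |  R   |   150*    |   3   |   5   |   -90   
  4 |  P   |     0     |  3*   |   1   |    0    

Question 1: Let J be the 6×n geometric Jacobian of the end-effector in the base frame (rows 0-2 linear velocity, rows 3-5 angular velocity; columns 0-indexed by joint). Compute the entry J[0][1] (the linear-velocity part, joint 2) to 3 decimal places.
1.500

axis z_1 = (-0.8660,0.5000,0.0000); lever o_n−o_1 = (-2.5622,-1.6340,3.0000)
cross product → J_v[:, 1] = (1.5000,2.5981,2.6962)
J_ω[:, 1] = z_1
entry J[0][1] = 1.5000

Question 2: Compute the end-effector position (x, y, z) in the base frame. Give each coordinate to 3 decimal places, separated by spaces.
-1.562 0.098 7.000

after link 1: o_1 = (1.0000, 1.7321, 4.0000)
after link 2: o_2 = (2.1340, 5.6962, 4.0000)
after link 3: o_3 = (-2.1962, 3.1962, 7.0000)
after link 4: o_4 = (-1.5622, 0.0981, 7.0000)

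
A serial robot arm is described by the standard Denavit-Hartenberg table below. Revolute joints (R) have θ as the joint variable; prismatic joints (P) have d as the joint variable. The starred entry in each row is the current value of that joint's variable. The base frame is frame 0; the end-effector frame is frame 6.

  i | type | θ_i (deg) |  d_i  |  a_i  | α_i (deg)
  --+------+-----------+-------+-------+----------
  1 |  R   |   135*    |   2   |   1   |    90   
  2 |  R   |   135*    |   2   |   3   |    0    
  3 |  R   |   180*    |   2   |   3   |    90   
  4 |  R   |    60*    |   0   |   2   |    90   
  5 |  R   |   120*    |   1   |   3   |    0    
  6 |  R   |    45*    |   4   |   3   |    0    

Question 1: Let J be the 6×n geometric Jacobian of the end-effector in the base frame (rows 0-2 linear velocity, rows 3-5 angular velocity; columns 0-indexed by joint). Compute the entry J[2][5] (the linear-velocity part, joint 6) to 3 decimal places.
axis z_5 = (-0.7866,0.0795,-0.6124); lever o_n−o_5 = (-3.8081,-2.5694,-1.9740)
cross product → J_v[:, 5] = (-1.7303,0.7793,2.3236)
J_ω[:, 5] = z_5
entry J[2][5] = 2.3236

2.324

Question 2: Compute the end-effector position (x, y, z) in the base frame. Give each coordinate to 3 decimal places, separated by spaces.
after link 1: o_1 = (-0.7071, 0.7071, 2.0000)
after link 2: o_2 = (2.2071, 0.6213, 4.1213)
after link 3: o_3 = (2.1213, 3.5355, 2.0000)
after link 4: o_4 = (2.8461, 5.2603, 1.2929)
after link 5: o_5 = (2.8150, 2.7471, -0.6263)
after link 6: o_6 = (-0.9931, 0.1778, -2.6003)

-0.993 0.178 -2.600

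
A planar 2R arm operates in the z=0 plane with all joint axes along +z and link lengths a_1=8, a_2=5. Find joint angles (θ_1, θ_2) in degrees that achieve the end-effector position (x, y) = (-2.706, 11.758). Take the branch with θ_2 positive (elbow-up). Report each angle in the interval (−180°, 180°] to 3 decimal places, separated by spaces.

cos θ_2 = (145.5730−8²−5²)/(2·8·5) = 0.7072; θ_2 = 44.9955° (elbow-up)
β = atan2(11.7580,-2.7060) = 102.9604°; ψ = atan2(3.5353,11.5358) = 17.0382°
θ_1 = β − ψ = 85.9223°

85.922 44.995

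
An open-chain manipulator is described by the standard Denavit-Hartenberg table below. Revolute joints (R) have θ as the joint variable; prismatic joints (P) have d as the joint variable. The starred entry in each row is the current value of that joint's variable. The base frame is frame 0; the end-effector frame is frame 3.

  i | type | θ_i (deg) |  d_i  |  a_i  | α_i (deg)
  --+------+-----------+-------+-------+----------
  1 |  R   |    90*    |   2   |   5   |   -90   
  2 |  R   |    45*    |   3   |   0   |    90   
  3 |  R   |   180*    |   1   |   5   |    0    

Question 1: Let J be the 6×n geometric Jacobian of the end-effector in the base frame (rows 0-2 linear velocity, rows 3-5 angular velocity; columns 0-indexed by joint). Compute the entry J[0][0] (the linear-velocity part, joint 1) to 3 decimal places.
axis z_0 = ẑ; lever o_n−o_0 = (-3.0000,2.1716,6.2426)
cross product → J_v[:, 0] = (-2.1716,-3.0000,0.0000)
J_ω[:, 0] = z_0
entry J[0][0] = -2.1716

-2.172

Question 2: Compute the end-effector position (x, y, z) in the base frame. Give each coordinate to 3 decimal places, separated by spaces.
-3.000 2.172 6.243

after link 1: o_1 = (0.0000, 5.0000, 2.0000)
after link 2: o_2 = (-3.0000, 5.0000, 2.0000)
after link 3: o_3 = (-3.0000, 2.1716, 6.2426)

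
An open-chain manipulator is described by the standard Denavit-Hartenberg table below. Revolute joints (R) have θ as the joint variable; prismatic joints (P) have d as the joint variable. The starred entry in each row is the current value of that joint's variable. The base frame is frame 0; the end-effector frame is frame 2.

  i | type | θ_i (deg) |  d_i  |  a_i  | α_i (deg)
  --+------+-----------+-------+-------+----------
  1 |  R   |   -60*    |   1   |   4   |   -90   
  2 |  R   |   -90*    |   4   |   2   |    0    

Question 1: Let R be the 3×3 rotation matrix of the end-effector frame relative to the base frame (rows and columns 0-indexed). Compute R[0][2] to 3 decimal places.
0.866

End-effector z-axis (col 2 of R) = (0.8660,0.5000,0.0000)
R[0][2] = 0.8660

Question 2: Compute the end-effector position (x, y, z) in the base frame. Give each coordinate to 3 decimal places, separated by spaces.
5.464 -1.464 3.000

after link 1: o_1 = (2.0000, -3.4641, 1.0000)
after link 2: o_2 = (5.4641, -1.4641, 3.0000)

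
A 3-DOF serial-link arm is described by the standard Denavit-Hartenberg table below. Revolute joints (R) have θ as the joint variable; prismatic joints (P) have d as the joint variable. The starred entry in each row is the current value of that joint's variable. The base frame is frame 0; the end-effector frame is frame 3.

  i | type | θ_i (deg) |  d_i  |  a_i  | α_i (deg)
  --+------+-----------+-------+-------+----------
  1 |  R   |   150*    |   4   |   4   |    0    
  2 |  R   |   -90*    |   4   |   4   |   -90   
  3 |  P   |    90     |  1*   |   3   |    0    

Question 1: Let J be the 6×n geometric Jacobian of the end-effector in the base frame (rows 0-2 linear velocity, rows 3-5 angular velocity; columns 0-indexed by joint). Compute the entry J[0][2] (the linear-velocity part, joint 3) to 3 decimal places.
-0.866

prismatic axis z_2 = (-0.8660,0.5000,0.0000)
J_v[:, 2] = z_2; J_ω[:, 2] = (0,0,0)
entry J[0][2] = -0.8660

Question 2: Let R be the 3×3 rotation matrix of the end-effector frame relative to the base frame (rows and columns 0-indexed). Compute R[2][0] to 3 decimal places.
End-effector x-axis (col 0 of R) = (-0.0000,0.0000,-1.0000)
R[2][0] = -1.0000

-1.000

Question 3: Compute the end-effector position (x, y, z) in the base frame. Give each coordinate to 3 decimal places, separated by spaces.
-2.330 5.964 5.000

after link 1: o_1 = (-3.4641, 2.0000, 4.0000)
after link 2: o_2 = (-1.4641, 5.4641, 8.0000)
after link 3: o_3 = (-2.3301, 5.9641, 5.0000)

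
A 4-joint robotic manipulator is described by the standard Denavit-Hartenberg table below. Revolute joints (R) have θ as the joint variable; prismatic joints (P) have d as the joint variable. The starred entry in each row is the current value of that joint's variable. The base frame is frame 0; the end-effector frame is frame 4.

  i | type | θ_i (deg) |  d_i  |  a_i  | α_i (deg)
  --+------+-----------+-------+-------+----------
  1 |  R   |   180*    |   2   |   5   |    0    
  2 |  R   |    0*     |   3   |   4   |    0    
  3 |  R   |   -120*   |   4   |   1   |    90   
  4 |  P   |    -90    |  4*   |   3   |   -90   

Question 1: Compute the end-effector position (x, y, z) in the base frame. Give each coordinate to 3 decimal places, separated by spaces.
after link 1: o_1 = (-5.0000, 0.0000, 2.0000)
after link 2: o_2 = (-9.0000, 0.0000, 5.0000)
after link 3: o_3 = (-8.5000, 0.8660, 9.0000)
after link 4: o_4 = (-5.0359, -1.1340, 6.0000)

-5.036 -1.134 6.000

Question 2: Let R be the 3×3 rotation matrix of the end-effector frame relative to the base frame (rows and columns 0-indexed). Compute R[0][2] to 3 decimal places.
End-effector z-axis (col 2 of R) = (0.5000,0.8660,0.0000)
R[0][2] = 0.5000

0.500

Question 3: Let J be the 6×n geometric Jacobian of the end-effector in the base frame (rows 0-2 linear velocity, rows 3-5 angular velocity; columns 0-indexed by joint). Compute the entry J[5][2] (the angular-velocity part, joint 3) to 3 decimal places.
axis z_2 = (0.0000,0.0000,1.0000); lever o_n−o_2 = (3.9641,-1.1340,1.0000)
cross product → J_v[:, 2] = (1.1340,3.9641,-0.0000)
J_ω[:, 2] = z_2
entry J[5][2] = 1.0000

1.000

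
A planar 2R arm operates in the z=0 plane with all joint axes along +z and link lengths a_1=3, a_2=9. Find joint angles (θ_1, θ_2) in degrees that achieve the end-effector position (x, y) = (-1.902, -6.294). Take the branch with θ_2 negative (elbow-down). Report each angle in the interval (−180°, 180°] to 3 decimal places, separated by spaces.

cos θ_2 = (43.2320−3²−9²)/(2·3·9) = -0.8661; θ_2 = -150.0055° (elbow-down)
β = atan2(-6.2940,-1.9020) = -106.8144°; ψ = atan2(-4.4993,-4.7947) = -136.8205°
θ_1 = β − ψ = 30.0061°

30.006 -150.005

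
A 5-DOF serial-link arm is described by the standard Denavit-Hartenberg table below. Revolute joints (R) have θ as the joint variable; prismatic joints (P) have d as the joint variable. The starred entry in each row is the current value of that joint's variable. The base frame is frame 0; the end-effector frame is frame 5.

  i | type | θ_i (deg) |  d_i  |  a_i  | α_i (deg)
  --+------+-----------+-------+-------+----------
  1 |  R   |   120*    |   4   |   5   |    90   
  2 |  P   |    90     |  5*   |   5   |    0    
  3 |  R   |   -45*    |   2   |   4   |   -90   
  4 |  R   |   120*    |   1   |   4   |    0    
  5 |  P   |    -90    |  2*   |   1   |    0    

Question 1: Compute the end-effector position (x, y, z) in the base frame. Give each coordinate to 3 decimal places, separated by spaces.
0.177 5.766 13.148

after link 1: o_1 = (-2.5000, 4.3301, 4.0000)
after link 2: o_2 = (1.8301, 6.8301, 9.0000)
after link 3: o_3 = (2.1480, 10.2796, 11.8284)
after link 4: o_4 = (0.2086, 6.7104, 11.1213)
after link 5: o_5 = (0.1765, 5.7660, 13.1479)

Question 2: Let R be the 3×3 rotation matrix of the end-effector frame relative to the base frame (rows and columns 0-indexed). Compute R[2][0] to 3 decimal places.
0.612

End-effector x-axis (col 0 of R) = (-0.7392,0.2803,0.6124)
R[2][0] = 0.6124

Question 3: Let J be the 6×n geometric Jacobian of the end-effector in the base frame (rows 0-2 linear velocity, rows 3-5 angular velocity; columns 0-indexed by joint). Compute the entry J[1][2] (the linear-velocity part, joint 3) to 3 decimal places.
-3.592

axis z_2 = (0.8660,0.5000,0.0000); lever o_n−o_2 = (-1.6536,-1.0641,4.1479)
cross product → J_v[:, 2] = (2.0740,-3.5922,-0.0947)
J_ω[:, 2] = z_2
entry J[1][2] = -3.5922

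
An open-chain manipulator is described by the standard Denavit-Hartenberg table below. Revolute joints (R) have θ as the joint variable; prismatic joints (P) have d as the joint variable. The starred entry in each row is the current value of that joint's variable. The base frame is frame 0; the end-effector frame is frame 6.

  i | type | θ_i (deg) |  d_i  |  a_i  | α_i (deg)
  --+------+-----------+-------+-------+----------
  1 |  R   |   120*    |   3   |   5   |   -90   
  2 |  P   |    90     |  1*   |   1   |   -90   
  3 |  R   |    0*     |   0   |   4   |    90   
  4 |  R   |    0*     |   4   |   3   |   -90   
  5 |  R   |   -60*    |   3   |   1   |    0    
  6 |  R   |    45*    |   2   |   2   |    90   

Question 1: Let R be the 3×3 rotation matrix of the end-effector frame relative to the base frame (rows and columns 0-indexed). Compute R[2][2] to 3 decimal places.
End-effector z-axis (col 2 of R) = (-0.8365,-0.4830,0.2588)
R[2][2] = 0.2588

0.259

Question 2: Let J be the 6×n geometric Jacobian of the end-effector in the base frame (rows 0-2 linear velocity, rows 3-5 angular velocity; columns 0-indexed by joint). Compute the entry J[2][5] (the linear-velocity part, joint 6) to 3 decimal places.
-0.518

axis z_5 = (0.5000,-0.8660,-0.0000); lever o_n−o_5 = (0.5517,-1.9909,-1.9319)
cross product → J_v[:, 5] = (1.6730,0.9659,-0.5176)
J_ω[:, 5] = z_5
entry J[2][5] = -0.5176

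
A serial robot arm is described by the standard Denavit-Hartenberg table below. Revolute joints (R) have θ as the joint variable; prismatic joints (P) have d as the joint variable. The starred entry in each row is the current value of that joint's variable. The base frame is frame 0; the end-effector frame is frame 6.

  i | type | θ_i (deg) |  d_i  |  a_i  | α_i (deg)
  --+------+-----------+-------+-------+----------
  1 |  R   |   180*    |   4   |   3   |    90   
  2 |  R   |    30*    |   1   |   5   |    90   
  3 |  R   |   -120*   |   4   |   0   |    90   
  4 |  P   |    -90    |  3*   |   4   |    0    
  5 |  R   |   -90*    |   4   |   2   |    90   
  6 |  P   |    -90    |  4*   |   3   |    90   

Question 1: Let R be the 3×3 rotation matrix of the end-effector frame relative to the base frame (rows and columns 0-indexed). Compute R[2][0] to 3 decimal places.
End-effector x-axis (col 0 of R) = (-0.7500,-0.5000,0.4330)
R[2][0] = 0.4330

0.433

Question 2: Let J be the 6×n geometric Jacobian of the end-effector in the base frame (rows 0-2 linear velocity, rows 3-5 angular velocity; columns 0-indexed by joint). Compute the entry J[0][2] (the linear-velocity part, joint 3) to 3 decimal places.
axis z_2 = (-0.5000,0.0000,-0.8660); lever o_n−o_2 = (0.1340,3.7321,-4.6962)
cross product → J_v[:, 2] = (3.2321,-2.4641,-1.8660)
J_ω[:, 2] = z_2
entry J[0][2] = 3.2321

3.232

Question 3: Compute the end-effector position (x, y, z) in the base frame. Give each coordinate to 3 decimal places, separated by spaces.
after link 1: o_1 = (-3.0000, 0.0000, 4.0000)
after link 2: o_2 = (-7.3301, 1.0000, 6.5000)
after link 3: o_3 = (-9.3301, 1.0000, 3.0359)
after link 4: o_4 = (-5.0801, 2.5000, 5.2010)
after link 5: o_5 = (-2.9462, 6.2321, 3.9689)
after link 6: o_6 = (-7.1962, 4.7321, 1.8038)

-7.196 4.732 1.804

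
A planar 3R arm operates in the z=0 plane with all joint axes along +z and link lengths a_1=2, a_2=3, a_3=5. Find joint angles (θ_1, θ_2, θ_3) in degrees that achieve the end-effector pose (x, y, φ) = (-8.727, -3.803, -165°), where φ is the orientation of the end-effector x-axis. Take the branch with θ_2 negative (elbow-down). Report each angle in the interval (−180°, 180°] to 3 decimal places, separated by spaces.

wrist centre = target − a_3·(cos φ, sin φ) = (-3.8974, -2.5089)
cos θ_2 = (21.4841−2²−3²)/(2·2·3) = 0.7070; θ_2 = -45.0080° (elbow-down)
β = atan2(-2.5089,-3.8974) = -147.2289°; ψ = atan2(-2.1216,4.1210) = -27.2406°
θ_1 = β − ψ = -119.9883°
θ_3 = φ − θ_1 − θ_2 = -0.0038° (wrapped to (-180°,180°])

-119.988 -45.008 -0.004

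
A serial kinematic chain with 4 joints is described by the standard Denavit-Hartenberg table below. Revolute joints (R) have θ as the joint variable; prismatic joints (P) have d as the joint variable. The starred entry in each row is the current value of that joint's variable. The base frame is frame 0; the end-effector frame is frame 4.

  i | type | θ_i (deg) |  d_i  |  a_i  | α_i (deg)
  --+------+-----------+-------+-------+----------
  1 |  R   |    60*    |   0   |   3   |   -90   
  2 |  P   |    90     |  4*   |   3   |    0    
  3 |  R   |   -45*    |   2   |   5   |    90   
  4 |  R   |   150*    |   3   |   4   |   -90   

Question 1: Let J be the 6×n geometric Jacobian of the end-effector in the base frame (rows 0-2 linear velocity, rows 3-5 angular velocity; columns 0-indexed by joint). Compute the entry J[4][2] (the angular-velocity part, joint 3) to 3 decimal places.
0.500

axis z_2 = (-0.8660,0.5000,0.0000); lever o_n−o_2 = (-1.8604,4.7777,1.0353)
cross product → J_v[:, 2] = (0.5176,0.8966,-3.2074)
J_ω[:, 2] = z_2
entry J[4][2] = 0.5000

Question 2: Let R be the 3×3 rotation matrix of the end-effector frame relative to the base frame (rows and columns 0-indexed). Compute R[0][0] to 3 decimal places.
-0.739

End-effector x-axis (col 0 of R) = (-0.7392,-0.2803,0.6124)
R[0][0] = -0.7392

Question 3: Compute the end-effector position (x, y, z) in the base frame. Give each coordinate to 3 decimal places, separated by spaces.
-3.825 9.376 -1.965

after link 1: o_1 = (1.5000, 2.5981, 0.0000)
after link 2: o_2 = (-1.9641, 4.5981, -3.0000)
after link 3: o_3 = (-1.9284, 8.6599, -6.5355)
after link 4: o_4 = (-3.8245, 9.3757, -1.9647)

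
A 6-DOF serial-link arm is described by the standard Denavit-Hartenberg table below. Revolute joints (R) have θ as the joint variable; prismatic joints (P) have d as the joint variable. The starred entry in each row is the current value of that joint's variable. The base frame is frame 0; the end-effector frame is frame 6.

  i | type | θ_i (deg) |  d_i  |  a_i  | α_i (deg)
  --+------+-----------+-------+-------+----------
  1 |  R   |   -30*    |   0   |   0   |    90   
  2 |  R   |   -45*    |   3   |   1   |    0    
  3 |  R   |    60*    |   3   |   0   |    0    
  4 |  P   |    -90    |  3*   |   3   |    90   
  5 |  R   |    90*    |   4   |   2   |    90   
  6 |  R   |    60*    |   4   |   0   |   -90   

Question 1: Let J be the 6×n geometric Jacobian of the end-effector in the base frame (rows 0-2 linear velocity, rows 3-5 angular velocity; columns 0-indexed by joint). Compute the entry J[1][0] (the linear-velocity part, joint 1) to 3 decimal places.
-6.665

axis z_0 = ẑ; lever o_n−o_0 = (-6.6647,-8.8538,-8.5039)
cross product → J_v[:, 0] = (8.8538,-6.6647,0.0000)
J_ω[:, 0] = z_0
entry J[1][0] = -6.6647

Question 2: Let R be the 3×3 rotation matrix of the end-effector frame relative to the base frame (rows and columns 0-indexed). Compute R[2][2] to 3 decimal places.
-0.129

End-effector z-axis (col 2 of R) = (0.0148,0.9915,-0.1294)
R[2][2] = -0.1294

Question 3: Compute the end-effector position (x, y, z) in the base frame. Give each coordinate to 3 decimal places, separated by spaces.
after link 1: o_1 = (0.0000, 0.0000, 0.0000)
after link 2: o_2 = (-0.8876, -2.9516, -0.7071)
after link 3: o_3 = (-2.3876, -5.5497, -0.7071)
after link 4: o_4 = (-3.2152, -8.5360, -3.6049)
after link 5: o_5 = (-7.5613, -8.3362, -4.6402)
after link 6: o_6 = (-6.6647, -8.8538, -8.5039)

-6.665 -8.854 -8.504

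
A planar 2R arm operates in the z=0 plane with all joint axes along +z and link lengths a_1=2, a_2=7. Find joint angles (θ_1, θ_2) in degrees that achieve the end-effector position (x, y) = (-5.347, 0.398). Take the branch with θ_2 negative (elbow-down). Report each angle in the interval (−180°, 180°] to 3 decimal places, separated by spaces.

-44.992 -150.010

cos θ_2 = (28.7488−2²−7²)/(2·2·7) = -0.8661; θ_2 = -150.0101° (elbow-down)
β = atan2(0.3980,-5.3470) = 175.7431°; ψ = atan2(-3.4989,-4.0628) = -139.2646°
θ_1 = β − ψ = 315.0077°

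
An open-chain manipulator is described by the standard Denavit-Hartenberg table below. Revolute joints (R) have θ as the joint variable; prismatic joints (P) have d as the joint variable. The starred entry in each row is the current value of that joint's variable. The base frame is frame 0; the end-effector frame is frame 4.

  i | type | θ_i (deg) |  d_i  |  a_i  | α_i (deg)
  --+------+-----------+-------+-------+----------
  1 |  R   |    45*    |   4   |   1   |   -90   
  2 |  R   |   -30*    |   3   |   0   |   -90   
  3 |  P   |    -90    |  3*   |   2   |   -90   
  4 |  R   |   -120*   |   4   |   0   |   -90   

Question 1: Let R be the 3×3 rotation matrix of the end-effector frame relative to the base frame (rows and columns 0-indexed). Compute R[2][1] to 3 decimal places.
End-effector y-axis (col 1 of R) = (-0.6124,-0.6124,-0.5000)
R[2][1] = -0.5000

-0.500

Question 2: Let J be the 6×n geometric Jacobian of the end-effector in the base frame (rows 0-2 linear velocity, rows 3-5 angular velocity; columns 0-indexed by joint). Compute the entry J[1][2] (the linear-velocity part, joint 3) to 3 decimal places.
0.354

prismatic axis z_2 = (0.3536,0.3536,-0.8660)
J_v[:, 2] = z_2; J_ω[:, 2] = (0,0,0)
entry J[1][2] = 0.3536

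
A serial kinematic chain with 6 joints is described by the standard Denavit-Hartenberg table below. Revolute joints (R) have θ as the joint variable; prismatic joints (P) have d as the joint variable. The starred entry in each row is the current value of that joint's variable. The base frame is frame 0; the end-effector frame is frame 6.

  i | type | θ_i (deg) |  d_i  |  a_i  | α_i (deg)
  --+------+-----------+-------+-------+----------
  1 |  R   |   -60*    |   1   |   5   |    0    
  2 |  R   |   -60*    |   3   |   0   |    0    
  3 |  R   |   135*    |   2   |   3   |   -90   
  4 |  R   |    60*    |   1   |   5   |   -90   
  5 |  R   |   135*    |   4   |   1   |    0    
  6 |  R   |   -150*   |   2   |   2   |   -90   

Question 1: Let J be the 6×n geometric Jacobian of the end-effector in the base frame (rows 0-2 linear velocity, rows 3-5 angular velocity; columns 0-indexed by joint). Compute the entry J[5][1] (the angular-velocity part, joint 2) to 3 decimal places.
axis z_1 = (0.0000,0.0000,1.0000); lever o_n−o_1 = (0.6752,1.0200,-3.3908)
cross product → J_v[:, 1] = (-1.0200,0.6752,0.0000)
J_ω[:, 1] = z_1
entry J[5][1] = 1.0000

1.000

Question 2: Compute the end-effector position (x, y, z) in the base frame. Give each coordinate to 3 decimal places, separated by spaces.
after link 1: o_1 = (2.5000, -4.3301, 1.0000)
after link 2: o_2 = (2.5000, -4.3301, 4.0000)
after link 3: o_3 = (5.3978, -3.5537, 6.0000)
after link 4: o_4 = (7.5538, -1.9407, 1.6699)
after link 5: o_5 = (4.0492, -3.6118, 0.2822)
after link 6: o_6 = (3.1752, -3.3101, -2.3908)

3.175 -3.310 -2.391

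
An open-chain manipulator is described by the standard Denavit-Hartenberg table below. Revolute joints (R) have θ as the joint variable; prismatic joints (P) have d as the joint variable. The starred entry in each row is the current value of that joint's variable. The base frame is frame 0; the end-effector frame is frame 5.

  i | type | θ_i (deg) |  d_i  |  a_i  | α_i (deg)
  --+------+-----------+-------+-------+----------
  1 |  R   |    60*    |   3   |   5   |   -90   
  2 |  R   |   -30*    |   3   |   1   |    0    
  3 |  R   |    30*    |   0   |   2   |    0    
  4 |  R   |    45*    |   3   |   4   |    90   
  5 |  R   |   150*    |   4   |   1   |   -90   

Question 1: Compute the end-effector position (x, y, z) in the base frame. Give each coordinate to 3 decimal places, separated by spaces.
after link 1: o_1 = (2.5000, 4.3301, 3.0000)
after link 2: o_2 = (0.3349, 6.5801, 3.5000)
after link 3: o_3 = (1.3349, 8.3122, 3.5000)
after link 4: o_4 = (0.1511, 12.2617, 0.6716)
after link 5: o_5 = (0.8261, 14.4308, 4.1124)

0.826 14.431 4.112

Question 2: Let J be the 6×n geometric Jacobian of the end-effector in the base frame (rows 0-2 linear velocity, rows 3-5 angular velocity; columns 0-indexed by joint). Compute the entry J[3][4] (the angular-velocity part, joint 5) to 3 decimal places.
axis z_4 = (0.3536,0.6124,0.7071); lever o_n−o_4 = (0.6750,2.1692,3.4408)
cross product → J_v[:, 4] = (0.5732,-0.7392,0.3536)
J_ω[:, 4] = z_4
entry J[3][4] = 0.3536

0.354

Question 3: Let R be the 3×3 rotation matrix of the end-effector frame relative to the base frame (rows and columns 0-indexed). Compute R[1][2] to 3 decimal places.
End-effector z-axis (col 2 of R) = (0.5732,-0.7392,0.3536)
R[1][2] = -0.7392

-0.739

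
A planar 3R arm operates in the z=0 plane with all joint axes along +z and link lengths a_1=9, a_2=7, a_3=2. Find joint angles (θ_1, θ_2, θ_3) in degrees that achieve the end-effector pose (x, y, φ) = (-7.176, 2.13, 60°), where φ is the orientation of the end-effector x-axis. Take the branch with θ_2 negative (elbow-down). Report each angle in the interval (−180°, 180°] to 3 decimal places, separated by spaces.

wrist centre = target − a_3·(cos φ, sin φ) = (-8.1760, 0.3979)
cos θ_2 = (67.0053−9²−7²)/(2·9·7) = -0.5000; θ_2 = -119.9972° (elbow-down)
β = atan2(0.3979,-8.1760) = 177.2135°; ψ = atan2(-6.0623,5.5003) = -47.7829°
θ_1 = β − ψ = 224.9964°
θ_3 = φ − θ_1 − θ_2 = -44.9992° (wrapped to (-180°,180°])

-135.004 -119.997 -44.999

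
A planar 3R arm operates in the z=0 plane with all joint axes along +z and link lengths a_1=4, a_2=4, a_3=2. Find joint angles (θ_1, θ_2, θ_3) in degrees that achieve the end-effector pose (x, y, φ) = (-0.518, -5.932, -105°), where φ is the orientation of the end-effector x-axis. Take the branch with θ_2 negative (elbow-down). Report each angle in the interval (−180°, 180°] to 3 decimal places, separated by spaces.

-30.006 -119.998 45.004

wrist centre = target − a_3·(cos φ, sin φ) = (-0.0004, -4.0001)
cos θ_2 = (16.0012−4²−4²)/(2·4·4) = -0.5000; θ_2 = -119.9975° (elbow-down)
β = atan2(-4.0001,-0.0004) = -90.0052°; ψ = atan2(-3.4642,2.0001) = -59.9988°
θ_1 = β − ψ = -30.0064°
θ_3 = φ − θ_1 − θ_2 = 45.0040° (wrapped to (-180°,180°])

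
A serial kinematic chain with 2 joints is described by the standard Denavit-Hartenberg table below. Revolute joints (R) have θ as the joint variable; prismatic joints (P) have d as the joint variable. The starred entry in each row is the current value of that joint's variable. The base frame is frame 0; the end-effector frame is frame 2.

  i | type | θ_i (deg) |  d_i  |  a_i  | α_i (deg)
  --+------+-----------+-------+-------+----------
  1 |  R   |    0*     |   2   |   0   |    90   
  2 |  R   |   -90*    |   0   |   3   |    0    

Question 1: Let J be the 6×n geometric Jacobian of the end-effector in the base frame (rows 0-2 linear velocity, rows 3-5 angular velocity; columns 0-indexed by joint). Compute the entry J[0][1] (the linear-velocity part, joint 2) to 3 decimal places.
axis z_1 = (0.0000,-1.0000,0.0000); lever o_n−o_1 = (0.0000,-0.0000,-3.0000)
cross product → J_v[:, 1] = (3.0000,0.0000,0.0000)
J_ω[:, 1] = z_1
entry J[0][1] = 3.0000

3.000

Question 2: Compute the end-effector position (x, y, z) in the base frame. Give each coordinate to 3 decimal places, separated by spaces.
0.000 -0.000 -1.000

after link 1: o_1 = (0.0000, 0.0000, 2.0000)
after link 2: o_2 = (0.0000, -0.0000, -1.0000)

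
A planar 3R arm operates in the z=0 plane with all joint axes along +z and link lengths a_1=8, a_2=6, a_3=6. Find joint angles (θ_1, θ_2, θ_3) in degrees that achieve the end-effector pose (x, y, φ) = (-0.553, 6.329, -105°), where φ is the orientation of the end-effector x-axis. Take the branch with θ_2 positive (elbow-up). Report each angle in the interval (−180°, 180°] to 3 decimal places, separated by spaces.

60.002 59.997 135.001

wrist centre = target − a_3·(cos φ, sin φ) = (0.9999, 12.1246)
cos θ_2 = (148.0047−8²−6²)/(2·8·6) = 0.5000; θ_2 = 59.9968° (elbow-up)
β = atan2(12.1246,0.9999) = 85.2855°; ψ = atan2(5.1960,11.0003) = 25.2837°
θ_1 = β − ψ = 60.0018°
θ_3 = φ − θ_1 − θ_2 = 135.0014° (wrapped to (-180°,180°])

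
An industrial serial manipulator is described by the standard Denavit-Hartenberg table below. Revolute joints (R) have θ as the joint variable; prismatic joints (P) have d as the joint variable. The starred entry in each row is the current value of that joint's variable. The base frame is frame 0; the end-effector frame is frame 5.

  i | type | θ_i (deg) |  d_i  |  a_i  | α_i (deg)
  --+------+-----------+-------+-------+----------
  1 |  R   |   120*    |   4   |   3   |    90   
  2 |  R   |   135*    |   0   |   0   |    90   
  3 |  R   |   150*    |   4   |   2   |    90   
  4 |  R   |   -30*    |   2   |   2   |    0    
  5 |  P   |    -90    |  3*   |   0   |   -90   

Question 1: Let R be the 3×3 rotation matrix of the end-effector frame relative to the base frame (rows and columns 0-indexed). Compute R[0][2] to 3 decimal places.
0.287

End-effector z-axis (col 2 of R) = (0.2866,0.3696,-0.8839)
R[0][2] = 0.2866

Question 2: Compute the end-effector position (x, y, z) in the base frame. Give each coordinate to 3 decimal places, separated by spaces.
after link 1: o_1 = (-1.5000, 2.5981, 4.0000)
after link 2: o_2 = (-1.5000, 2.5981, 4.0000)
after link 3: o_3 = (-2.6606, 6.6082, 5.6037)
after link 4: o_4 = (-0.2338, 7.6011, 4.5430)
after link 5: o_5 = (2.5465, 7.9816, 5.6037)

2.547 7.982 5.604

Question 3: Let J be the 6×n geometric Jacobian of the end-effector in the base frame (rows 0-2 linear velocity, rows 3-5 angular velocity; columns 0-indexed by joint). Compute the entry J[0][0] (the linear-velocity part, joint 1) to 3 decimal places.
axis z_0 = ẑ; lever o_n−o_0 = (2.5465,7.9816,5.6037)
cross product → J_v[:, 0] = (-7.9816,2.5465,0.0000)
J_ω[:, 0] = z_0
entry J[0][0] = -7.9816

-7.982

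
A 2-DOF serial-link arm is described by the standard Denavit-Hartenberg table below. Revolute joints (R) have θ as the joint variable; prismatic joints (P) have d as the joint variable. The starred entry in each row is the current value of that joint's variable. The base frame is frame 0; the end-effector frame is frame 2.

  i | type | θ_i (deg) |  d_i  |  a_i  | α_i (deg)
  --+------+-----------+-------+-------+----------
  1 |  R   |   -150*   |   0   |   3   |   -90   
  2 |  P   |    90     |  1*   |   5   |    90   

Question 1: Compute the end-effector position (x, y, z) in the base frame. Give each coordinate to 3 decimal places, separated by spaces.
after link 1: o_1 = (-2.5981, -1.5000, 0.0000)
after link 2: o_2 = (-2.0981, -2.3660, -5.0000)

-2.098 -2.366 -5.000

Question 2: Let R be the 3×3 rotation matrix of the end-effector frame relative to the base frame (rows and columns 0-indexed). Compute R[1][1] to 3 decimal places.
-0.866

End-effector y-axis (col 1 of R) = (0.5000,-0.8660,0.0000)
R[1][1] = -0.8660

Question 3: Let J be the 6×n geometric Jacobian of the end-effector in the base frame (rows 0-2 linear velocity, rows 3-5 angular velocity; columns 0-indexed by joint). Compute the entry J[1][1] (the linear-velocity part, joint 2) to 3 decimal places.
prismatic axis z_1 = (0.5000,-0.8660,0.0000)
J_v[:, 1] = z_1; J_ω[:, 1] = (0,0,0)
entry J[1][1] = -0.8660

-0.866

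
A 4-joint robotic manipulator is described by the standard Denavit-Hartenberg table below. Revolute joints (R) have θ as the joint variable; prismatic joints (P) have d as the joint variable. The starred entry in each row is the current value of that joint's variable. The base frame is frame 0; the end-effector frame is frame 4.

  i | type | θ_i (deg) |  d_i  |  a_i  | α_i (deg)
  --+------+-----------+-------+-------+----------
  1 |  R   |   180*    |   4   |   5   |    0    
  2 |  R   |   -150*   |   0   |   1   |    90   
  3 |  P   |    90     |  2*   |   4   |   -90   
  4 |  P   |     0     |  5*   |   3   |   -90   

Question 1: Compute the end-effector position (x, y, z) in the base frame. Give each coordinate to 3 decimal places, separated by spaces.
-7.464 -3.732 11.000

after link 1: o_1 = (-5.0000, 0.0000, 4.0000)
after link 2: o_2 = (-4.1340, 0.5000, 4.0000)
after link 3: o_3 = (-3.1340, -1.2321, 8.0000)
after link 4: o_4 = (-7.4641, -3.7321, 11.0000)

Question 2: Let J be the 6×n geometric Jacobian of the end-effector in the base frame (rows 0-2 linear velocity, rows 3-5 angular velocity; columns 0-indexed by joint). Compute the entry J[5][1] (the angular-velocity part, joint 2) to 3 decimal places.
1.000

axis z_1 = (0.0000,0.0000,1.0000); lever o_n−o_1 = (-2.4641,-3.7321,7.0000)
cross product → J_v[:, 1] = (3.7321,-2.4641,0.0000)
J_ω[:, 1] = z_1
entry J[5][1] = 1.0000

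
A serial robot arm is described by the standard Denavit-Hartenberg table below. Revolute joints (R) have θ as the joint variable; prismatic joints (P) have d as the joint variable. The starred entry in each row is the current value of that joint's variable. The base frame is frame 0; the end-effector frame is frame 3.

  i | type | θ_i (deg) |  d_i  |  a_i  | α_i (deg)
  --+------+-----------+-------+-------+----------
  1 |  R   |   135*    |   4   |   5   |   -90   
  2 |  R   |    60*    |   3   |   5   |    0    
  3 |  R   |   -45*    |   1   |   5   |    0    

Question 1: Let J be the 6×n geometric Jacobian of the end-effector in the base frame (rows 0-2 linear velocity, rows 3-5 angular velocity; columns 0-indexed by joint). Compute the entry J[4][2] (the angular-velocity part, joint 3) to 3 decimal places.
-0.707

axis z_2 = (-0.7071,-0.7071,0.0000); lever o_n−o_2 = (-4.1222,2.7080,-1.2941)
cross product → J_v[:, 2] = (0.9151,-0.9151,-4.8296)
J_ω[:, 2] = z_2
entry J[4][2] = -0.7071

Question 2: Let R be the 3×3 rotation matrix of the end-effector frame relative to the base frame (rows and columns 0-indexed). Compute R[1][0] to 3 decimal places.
End-effector x-axis (col 0 of R) = (-0.6830,0.6830,-0.2588)
R[1][0] = 0.6830

0.683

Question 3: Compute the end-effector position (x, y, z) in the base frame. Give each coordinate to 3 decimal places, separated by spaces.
after link 1: o_1 = (-3.5355, 3.5355, 4.0000)
after link 2: o_2 = (-7.4246, 3.1820, -0.3301)
after link 3: o_3 = (-11.5468, 5.8899, -1.6242)

-11.547 5.890 -1.624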